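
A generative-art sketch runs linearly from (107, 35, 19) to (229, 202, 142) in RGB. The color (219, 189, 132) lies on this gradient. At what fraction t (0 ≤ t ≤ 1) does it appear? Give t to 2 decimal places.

Invert the lerp on the G channel (largest span, 167): t = (189 − 35) / (202 − 35) = 154/167 = 0.92216.
Check on R: (219 − 107)/(229 − 107) = 0.918 ✓

0.92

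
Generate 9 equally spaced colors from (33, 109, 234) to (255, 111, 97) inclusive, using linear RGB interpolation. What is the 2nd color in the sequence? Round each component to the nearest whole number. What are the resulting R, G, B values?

(61, 109, 217)

With 9 swatches and endpoints inclusive, swatch 2 sits at t = (2 − 1)/(9 − 1) = 1/8 ≈ 0.125.
R = 33 + 0.125 × (255 − 33) = 60.75 → 61
G = 109 + 0.125 × (111 − 109) = 109.25 → 109
B = 234 + 0.125 × (97 − 234) = 216.875 → 217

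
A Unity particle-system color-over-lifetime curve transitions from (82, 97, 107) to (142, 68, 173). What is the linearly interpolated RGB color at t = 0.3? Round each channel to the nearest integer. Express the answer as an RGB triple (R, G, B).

R = 82 + 0.3 × (142 − 82) = 82 + 0.3 × 60 = 100 → 100
G = 97 + 0.3 × (68 − 97) = 97 + 0.3 × -29 = 88.3 → 88
B = 107 + 0.3 × (173 − 107) = 107 + 0.3 × 66 = 126.8 → 127

(100, 88, 127)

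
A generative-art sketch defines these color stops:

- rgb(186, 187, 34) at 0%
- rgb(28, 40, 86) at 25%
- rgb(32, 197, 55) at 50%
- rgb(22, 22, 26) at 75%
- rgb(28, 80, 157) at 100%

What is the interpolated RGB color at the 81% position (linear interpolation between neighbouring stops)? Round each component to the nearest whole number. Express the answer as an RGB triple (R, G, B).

(23, 36, 57)

81% lies between the 75% and 100% stops, so the local fraction is t = (81 − 75)/(100 − 75) = 6/25 ≈ 0.24.
R = 22 + 0.24 × (28 − 22) = 23.44 → 23
G = 22 + 0.24 × (80 − 22) = 35.92 → 36
B = 26 + 0.24 × (157 − 26) = 57.44 → 57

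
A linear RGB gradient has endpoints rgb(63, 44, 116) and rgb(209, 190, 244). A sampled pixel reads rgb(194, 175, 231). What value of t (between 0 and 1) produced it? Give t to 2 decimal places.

Invert the lerp on the R channel (largest span, 146): t = (194 − 63) / (209 − 63) = 131/146 = 0.89726.
Check on G: (175 − 44)/(190 − 44) = 0.8973 ✓

0.90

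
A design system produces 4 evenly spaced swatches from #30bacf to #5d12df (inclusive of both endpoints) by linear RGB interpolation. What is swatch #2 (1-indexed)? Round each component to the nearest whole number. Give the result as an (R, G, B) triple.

(63, 130, 212)

With 4 swatches and endpoints inclusive, swatch 2 sits at t = (2 − 1)/(4 − 1) = 1/3 ≈ 0.3333.
#30bacf → (48, 186, 207); #5d12df → (93, 18, 223).
R = 48 + 0.3333 × (93 − 48) = 62.998 → 63
G = 186 + 0.3333 × (18 − 186) = 130.006 → 130
B = 207 + 0.3333 × (223 − 207) = 212.333 → 212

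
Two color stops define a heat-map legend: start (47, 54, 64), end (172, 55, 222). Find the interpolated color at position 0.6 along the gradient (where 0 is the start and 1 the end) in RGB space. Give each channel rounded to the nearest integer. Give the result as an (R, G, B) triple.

(122, 55, 159)

R = 47 + 0.6 × (172 − 47) = 47 + 0.6 × 125 = 122 → 122
G = 54 + 0.6 × (55 − 54) = 54 + 0.6 × 1 = 54.6 → 55
B = 64 + 0.6 × (222 − 64) = 64 + 0.6 × 158 = 158.8 → 159
So the blended color is (122, 55, 159), about #7a379f.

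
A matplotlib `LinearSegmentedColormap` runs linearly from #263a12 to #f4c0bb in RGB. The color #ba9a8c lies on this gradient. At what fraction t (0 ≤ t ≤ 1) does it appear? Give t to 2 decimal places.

0.72

Invert the lerp on the R channel (largest span, 206): t = (186 − 38) / (244 − 38) = 148/206 = 0.71845.
Check on G: (154 − 58)/(192 − 58) = 0.7164 ✓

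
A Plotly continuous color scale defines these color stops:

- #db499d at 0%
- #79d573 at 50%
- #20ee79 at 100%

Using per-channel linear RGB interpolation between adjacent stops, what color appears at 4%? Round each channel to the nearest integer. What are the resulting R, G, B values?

(211, 84, 154)

4% lies between the 0% and 50% stops, so the local fraction is t = (4 − 0)/(50 − 0) = 4/50 ≈ 0.08.
#db499d → (219, 73, 157); #79d573 → (121, 213, 115).
R = 219 + 0.08 × (121 − 219) = 211.16 → 211
G = 73 + 0.08 × (213 − 73) = 84.2 → 84
B = 157 + 0.08 × (115 − 157) = 153.64 → 154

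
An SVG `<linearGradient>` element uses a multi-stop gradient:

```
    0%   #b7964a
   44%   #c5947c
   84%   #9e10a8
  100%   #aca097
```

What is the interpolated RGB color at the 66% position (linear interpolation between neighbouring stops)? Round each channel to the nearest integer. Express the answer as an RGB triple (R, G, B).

66% lies between the 44% and 84% stops, so the local fraction is t = (66 − 44)/(84 − 44) = 22/40 ≈ 0.55.
#c5947c → (197, 148, 124); #9e10a8 → (158, 16, 168).
R = 197 + 0.55 × (158 − 197) = 175.55 → 176
G = 148 + 0.55 × (16 − 148) = 75.4 → 75
B = 124 + 0.55 × (168 − 124) = 148.2 → 148

(176, 75, 148)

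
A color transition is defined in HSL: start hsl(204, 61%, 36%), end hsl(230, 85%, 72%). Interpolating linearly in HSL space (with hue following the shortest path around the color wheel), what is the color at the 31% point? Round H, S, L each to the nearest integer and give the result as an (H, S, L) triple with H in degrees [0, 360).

Hue arc: Δh = 230 − 204 = 26° (|Δh| ≤ 180, already the shorter path).
H = 204 + 0.31 × (26) = 212.06 → 212°
S = 61 + 0.31 × (85 − 61) = 68.44 → 68%
L = 36 + 0.31 × (72 − 36) = 47.16 → 47%

(212, 68, 47)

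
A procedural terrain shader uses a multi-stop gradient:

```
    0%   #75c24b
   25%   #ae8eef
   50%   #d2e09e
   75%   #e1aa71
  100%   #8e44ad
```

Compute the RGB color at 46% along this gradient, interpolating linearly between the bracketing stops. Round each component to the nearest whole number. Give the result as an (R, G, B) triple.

(204, 211, 171)

46% lies between the 25% and 50% stops, so the local fraction is t = (46 − 25)/(50 − 25) = 21/25 ≈ 0.84.
#ae8eef → (174, 142, 239); #d2e09e → (210, 224, 158).
R = 174 + 0.84 × (210 − 174) = 204.24 → 204
G = 142 + 0.84 × (224 − 142) = 210.88 → 211
B = 239 + 0.84 × (158 − 239) = 170.96 → 171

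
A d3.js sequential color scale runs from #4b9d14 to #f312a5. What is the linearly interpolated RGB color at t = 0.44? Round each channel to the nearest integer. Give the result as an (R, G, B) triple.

(149, 96, 84)

#4b9d14 → (75, 157, 20); #f312a5 → (243, 18, 165).
R = 75 + 0.44 × (243 − 75) = 75 + 0.44 × 168 = 148.92 → 149
G = 157 + 0.44 × (18 − 157) = 157 + 0.44 × -139 = 95.84 → 96
B = 20 + 0.44 × (165 − 20) = 20 + 0.44 × 145 = 83.8 → 84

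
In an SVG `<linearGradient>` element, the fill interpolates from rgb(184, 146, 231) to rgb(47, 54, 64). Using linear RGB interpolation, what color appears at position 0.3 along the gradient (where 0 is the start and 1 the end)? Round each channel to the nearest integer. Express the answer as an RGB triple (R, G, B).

(143, 118, 181)

R = 184 + 0.3 × (47 − 184) = 184 + 0.3 × -137 = 142.9 → 143
G = 146 + 0.3 × (54 − 146) = 146 + 0.3 × -92 = 118.4 → 118
B = 231 + 0.3 × (64 − 231) = 231 + 0.3 × -167 = 180.9 → 181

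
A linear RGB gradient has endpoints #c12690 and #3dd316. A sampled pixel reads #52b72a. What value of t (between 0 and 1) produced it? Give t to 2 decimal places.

0.84

Invert the lerp on the G channel (largest span, 173): t = (183 − 38) / (211 − 38) = 145/173 = 0.83815.
Check on R: (82 − 193)/(61 − 193) = 0.8409 ✓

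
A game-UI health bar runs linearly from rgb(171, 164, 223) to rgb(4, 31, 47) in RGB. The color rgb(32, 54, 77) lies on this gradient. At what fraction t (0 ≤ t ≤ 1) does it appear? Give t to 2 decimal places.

Invert the lerp on the B channel (largest span, 176): t = (77 − 223) / (47 − 223) = -146/-176 = 0.82955.
Check on R: (32 − 171)/(4 − 171) = 0.8323 ✓

0.83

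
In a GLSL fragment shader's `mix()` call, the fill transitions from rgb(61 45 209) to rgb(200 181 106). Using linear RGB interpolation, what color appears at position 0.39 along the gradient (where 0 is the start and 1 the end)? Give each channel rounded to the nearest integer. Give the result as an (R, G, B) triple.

(115, 98, 169)

R = 61 + 0.39 × (200 − 61) = 61 + 0.39 × 139 = 115.21 → 115
G = 45 + 0.39 × (181 − 45) = 45 + 0.39 × 136 = 98.04 → 98
B = 209 + 0.39 × (106 − 209) = 209 + 0.39 × -103 = 168.83 → 169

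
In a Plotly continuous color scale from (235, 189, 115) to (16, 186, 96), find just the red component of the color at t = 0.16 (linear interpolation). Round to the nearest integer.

200

R = 235 + 0.16 × (16 − 235) = 199.96 → 200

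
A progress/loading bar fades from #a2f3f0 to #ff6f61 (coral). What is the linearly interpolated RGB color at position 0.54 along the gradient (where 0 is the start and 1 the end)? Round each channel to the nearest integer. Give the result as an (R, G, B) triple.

#a2f3f0 → (162, 243, 240); #ff6f61 → (255, 111, 97).
R = 162 + 0.54 × (255 − 162) = 162 + 0.54 × 93 = 212.22 → 212
G = 243 + 0.54 × (111 − 243) = 243 + 0.54 × -132 = 171.72 → 172
B = 240 + 0.54 × (97 − 240) = 240 + 0.54 × -143 = 162.78 → 163
So the blended color is (212, 172, 163), about #d4aca3.

(212, 172, 163)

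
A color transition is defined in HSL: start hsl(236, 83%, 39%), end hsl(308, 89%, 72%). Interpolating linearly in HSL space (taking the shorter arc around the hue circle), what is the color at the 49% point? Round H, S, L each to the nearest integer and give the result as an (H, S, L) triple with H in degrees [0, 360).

Hue arc: Δh = 308 − 236 = 72° (|Δh| ≤ 180, already the shorter path).
H = 236 + 0.49 × (72) = 271.28 → 271°
S = 83 + 0.49 × (89 − 83) = 85.94 → 86%
L = 39 + 0.49 × (72 − 39) = 55.17 → 55%

(271, 86, 55)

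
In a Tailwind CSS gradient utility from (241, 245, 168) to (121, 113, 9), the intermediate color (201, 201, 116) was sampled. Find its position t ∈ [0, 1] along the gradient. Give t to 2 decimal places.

0.33

Invert the lerp on the B channel (largest span, 159): t = (116 − 168) / (9 − 168) = -52/-159 = 0.32704.
Check on R: (201 − 241)/(121 − 241) = 0.3333 ✓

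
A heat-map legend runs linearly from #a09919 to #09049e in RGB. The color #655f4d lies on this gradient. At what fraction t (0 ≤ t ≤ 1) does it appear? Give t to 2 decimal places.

0.39

Invert the lerp on the R channel (largest span, 151): t = (101 − 160) / (9 − 160) = -59/-151 = 0.39073.
Check on G: (95 − 153)/(4 − 153) = 0.3893 ✓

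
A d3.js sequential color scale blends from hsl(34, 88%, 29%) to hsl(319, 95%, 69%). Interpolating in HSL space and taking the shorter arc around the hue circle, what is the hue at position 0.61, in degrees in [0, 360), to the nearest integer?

Hue: 319 − 34 = 285°, but |285| > 180 so the shorter arc goes the other way: Δh = 285 − 360 = -75°.
H = 34 + 0.61 × (-75) = -11.75 → -12 → -12 mod 360 = 348°

348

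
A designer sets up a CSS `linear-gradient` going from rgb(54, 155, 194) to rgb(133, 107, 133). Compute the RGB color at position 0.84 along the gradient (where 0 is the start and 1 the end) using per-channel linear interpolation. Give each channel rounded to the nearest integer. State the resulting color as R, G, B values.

(120, 115, 143)

R = 54 + 0.84 × (133 − 54) = 54 + 0.84 × 79 = 120.36 → 120
G = 155 + 0.84 × (107 − 155) = 155 + 0.84 × -48 = 114.68 → 115
B = 194 + 0.84 × (133 − 194) = 194 + 0.84 × -61 = 142.76 → 143
So the blended color is (120, 115, 143), about #78738f.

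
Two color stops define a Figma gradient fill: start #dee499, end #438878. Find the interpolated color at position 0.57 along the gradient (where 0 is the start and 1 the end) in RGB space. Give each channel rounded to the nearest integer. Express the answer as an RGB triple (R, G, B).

#dee499 → (222, 228, 153); #438878 → (67, 136, 120).
R = 222 + 0.57 × (67 − 222) = 222 + 0.57 × -155 = 133.65 → 134
G = 228 + 0.57 × (136 − 228) = 228 + 0.57 × -92 = 175.56 → 176
B = 153 + 0.57 × (120 − 153) = 153 + 0.57 × -33 = 134.19 → 134
So the blended color is (134, 176, 134), about #86b086.

(134, 176, 134)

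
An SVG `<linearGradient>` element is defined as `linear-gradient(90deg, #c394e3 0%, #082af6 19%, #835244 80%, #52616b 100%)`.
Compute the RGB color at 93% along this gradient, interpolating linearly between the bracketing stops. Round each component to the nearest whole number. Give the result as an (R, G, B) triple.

(99, 92, 93)

93% lies between the 80% and 100% stops, so the local fraction is t = (93 − 80)/(100 − 80) = 13/20 ≈ 0.65.
#835244 → (131, 82, 68); #52616b → (82, 97, 107).
R = 131 + 0.65 × (82 − 131) = 99.15 → 99
G = 82 + 0.65 × (97 − 82) = 91.75 → 92
B = 68 + 0.65 × (107 − 68) = 93.35 → 93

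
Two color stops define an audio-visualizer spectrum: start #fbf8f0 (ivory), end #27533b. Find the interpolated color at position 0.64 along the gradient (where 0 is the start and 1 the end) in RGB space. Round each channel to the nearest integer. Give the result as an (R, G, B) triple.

(115, 142, 124)

#fbf8f0 → (251, 248, 240); #27533b → (39, 83, 59).
R = 251 + 0.64 × (39 − 251) = 251 + 0.64 × -212 = 115.32 → 115
G = 248 + 0.64 × (83 − 248) = 248 + 0.64 × -165 = 142.4 → 142
B = 240 + 0.64 × (59 − 240) = 240 + 0.64 × -181 = 124.16 → 124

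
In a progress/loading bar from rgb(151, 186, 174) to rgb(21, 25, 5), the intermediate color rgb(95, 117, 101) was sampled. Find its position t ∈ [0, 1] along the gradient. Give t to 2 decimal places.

Invert the lerp on the B channel (largest span, 169): t = (101 − 174) / (5 − 174) = -73/-169 = 0.43195.
Check on R: (95 − 151)/(21 − 151) = 0.4308 ✓

0.43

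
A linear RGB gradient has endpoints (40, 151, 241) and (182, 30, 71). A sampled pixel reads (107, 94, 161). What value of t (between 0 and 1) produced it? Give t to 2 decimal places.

Invert the lerp on the B channel (largest span, 170): t = (161 − 241) / (71 − 241) = -80/-170 = 0.47059.
Check on R: (107 − 40)/(182 − 40) = 0.4718 ✓

0.47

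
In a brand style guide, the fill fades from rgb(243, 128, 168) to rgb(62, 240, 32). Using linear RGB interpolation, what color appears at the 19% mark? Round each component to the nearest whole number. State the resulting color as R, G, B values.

(209, 149, 142)

19% corresponds to t = 0.19.
R = 243 + 0.19 × (62 − 243) = 243 + 0.19 × -181 = 208.61 → 209
G = 128 + 0.19 × (240 − 128) = 128 + 0.19 × 112 = 149.28 → 149
B = 168 + 0.19 × (32 − 168) = 168 + 0.19 × -136 = 142.16 → 142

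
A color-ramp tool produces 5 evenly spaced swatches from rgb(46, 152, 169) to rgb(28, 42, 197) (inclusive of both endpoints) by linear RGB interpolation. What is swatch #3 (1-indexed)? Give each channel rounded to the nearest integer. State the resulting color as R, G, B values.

With 5 swatches and endpoints inclusive, swatch 3 sits at t = (3 − 1)/(5 − 1) = 2/4 ≈ 0.5.
R = 46 + 0.5 × (28 − 46) = 37 → 37
G = 152 + 0.5 × (42 − 152) = 97 → 97
B = 169 + 0.5 × (197 − 169) = 183 → 183

(37, 97, 183)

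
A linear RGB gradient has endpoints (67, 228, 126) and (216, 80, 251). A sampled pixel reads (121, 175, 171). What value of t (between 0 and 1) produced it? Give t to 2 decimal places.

0.36

Invert the lerp on the R channel (largest span, 149): t = (121 − 67) / (216 − 67) = 54/149 = 0.36242.
Check on G: (175 − 228)/(80 − 228) = 0.3581 ✓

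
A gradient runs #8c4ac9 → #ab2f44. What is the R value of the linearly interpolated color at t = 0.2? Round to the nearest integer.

146

R₁ = 140 (from #8c4ac9), R₂ = 171 (from #ab2f44).
R = 140 + 0.2 × (171 − 140) = 146.2 → 146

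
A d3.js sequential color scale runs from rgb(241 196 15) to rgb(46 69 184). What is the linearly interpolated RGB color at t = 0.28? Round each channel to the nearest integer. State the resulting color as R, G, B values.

(186, 160, 62)

R = 241 + 0.28 × (46 − 241) = 241 + 0.28 × -195 = 186.4 → 186
G = 196 + 0.28 × (69 − 196) = 196 + 0.28 × -127 = 160.44 → 160
B = 15 + 0.28 × (184 − 15) = 15 + 0.28 × 169 = 62.32 → 62
So the blended color is (186, 160, 62), about #baa03e.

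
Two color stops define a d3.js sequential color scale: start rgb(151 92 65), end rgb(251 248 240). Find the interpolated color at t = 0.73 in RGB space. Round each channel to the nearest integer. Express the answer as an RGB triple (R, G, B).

(224, 206, 193)

R = 151 + 0.73 × (251 − 151) = 151 + 0.73 × 100 = 224 → 224
G = 92 + 0.73 × (248 − 92) = 92 + 0.73 × 156 = 205.88 → 206
B = 65 + 0.73 × (240 − 65) = 65 + 0.73 × 175 = 192.75 → 193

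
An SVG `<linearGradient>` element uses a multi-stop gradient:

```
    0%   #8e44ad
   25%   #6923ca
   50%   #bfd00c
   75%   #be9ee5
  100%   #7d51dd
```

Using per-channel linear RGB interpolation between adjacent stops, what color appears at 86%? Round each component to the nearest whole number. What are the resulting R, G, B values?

(161, 124, 225)

86% lies between the 75% and 100% stops, so the local fraction is t = (86 − 75)/(100 − 75) = 11/25 ≈ 0.44.
#be9ee5 → (190, 158, 229); #7d51dd → (125, 81, 221).
R = 190 + 0.44 × (125 − 190) = 161.4 → 161
G = 158 + 0.44 × (81 − 158) = 124.12 → 124
B = 229 + 0.44 × (221 − 229) = 225.48 → 225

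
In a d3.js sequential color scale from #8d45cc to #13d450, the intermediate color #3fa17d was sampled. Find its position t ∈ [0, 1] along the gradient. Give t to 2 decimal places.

0.64

Invert the lerp on the G channel (largest span, 143): t = (161 − 69) / (212 − 69) = 92/143 = 0.64336.
Check on R: (63 − 141)/(19 − 141) = 0.6393 ✓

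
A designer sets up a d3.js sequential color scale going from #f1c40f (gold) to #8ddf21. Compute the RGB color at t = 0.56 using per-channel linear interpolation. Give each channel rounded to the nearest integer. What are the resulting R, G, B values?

#f1c40f → (241, 196, 15); #8ddf21 → (141, 223, 33).
R = 241 + 0.56 × (141 − 241) = 241 + 0.56 × -100 = 185 → 185
G = 196 + 0.56 × (223 − 196) = 196 + 0.56 × 27 = 211.12 → 211
B = 15 + 0.56 × (33 − 15) = 15 + 0.56 × 18 = 25.08 → 25

(185, 211, 25)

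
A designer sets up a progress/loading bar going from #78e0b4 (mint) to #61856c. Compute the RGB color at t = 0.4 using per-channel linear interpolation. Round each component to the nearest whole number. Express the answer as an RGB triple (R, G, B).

(111, 188, 151)

#78e0b4 → (120, 224, 180); #61856c → (97, 133, 108).
R = 120 + 0.4 × (97 − 120) = 120 + 0.4 × -23 = 110.8 → 111
G = 224 + 0.4 × (133 − 224) = 224 + 0.4 × -91 = 187.6 → 188
B = 180 + 0.4 × (108 − 180) = 180 + 0.4 × -72 = 151.2 → 151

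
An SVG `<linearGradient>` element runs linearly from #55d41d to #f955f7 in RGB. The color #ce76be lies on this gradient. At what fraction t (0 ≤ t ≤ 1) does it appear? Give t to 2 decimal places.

0.74

Invert the lerp on the B channel (largest span, 218): t = (190 − 29) / (247 − 29) = 161/218 = 0.73853.
Check on R: (206 − 85)/(249 − 85) = 0.7378 ✓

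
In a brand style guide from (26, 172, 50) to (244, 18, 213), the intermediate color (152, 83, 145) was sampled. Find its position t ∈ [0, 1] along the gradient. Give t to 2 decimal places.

Invert the lerp on the R channel (largest span, 218): t = (152 − 26) / (244 − 26) = 126/218 = 0.57798.
Check on G: (83 − 172)/(18 − 172) = 0.5779 ✓

0.58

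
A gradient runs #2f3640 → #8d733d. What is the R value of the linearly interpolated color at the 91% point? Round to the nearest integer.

133

R₁ = 47 (from #2f3640), R₂ = 141 (from #8d733d).
R = 47 + 0.91 × (141 − 47) = 132.54 → 133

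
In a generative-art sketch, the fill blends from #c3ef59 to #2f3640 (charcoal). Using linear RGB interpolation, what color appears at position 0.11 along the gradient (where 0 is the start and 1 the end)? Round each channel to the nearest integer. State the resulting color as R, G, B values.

(179, 219, 86)

#c3ef59 → (195, 239, 89); #2f3640 → (47, 54, 64).
R = 195 + 0.11 × (47 − 195) = 195 + 0.11 × -148 = 178.72 → 179
G = 239 + 0.11 × (54 − 239) = 239 + 0.11 × -185 = 218.65 → 219
B = 89 + 0.11 × (64 − 89) = 89 + 0.11 × -25 = 86.25 → 86
So the blended color is (179, 219, 86), about #b3db56.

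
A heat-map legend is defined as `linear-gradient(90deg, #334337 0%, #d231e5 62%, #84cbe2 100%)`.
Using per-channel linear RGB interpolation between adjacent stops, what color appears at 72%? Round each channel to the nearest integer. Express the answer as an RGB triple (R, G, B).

(189, 90, 228)

72% lies between the 62% and 100% stops, so the local fraction is t = (72 − 62)/(100 − 62) = 10/38 ≈ 0.2632.
#d231e5 → (210, 49, 229); #84cbe2 → (132, 203, 226).
R = 210 + 0.2632 × (132 − 210) = 189.47 → 189
G = 49 + 0.2632 × (203 − 49) = 89.533 → 90
B = 229 + 0.2632 × (226 − 229) = 228.21 → 228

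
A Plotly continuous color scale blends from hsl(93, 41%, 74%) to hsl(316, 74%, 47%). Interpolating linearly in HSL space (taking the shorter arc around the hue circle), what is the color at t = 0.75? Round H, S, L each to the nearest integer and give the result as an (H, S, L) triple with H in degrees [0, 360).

Hue: 316 − 93 = 223°, but |223| > 180 so the shorter arc goes the other way: Δh = 223 − 360 = -137°.
H = 93 + 0.75 × (-137) = -9.75 → -10 → -10 mod 360 = 350°
S = 41 + 0.75 × (74 − 41) = 65.75 → 66%
L = 74 + 0.75 × (47 − 74) = 53.75 → 54%

(350, 66, 54)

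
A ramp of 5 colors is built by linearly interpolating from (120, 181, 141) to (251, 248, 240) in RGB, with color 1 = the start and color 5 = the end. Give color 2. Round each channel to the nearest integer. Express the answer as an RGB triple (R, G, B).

With 5 swatches and endpoints inclusive, swatch 2 sits at t = (2 − 1)/(5 − 1) = 1/4 ≈ 0.25.
R = 120 + 0.25 × (251 − 120) = 152.75 → 153
G = 181 + 0.25 × (248 − 181) = 197.75 → 198
B = 141 + 0.25 × (240 − 141) = 165.75 → 166

(153, 198, 166)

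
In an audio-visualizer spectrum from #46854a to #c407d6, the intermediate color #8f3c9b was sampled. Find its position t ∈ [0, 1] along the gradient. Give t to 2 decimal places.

0.58

Invert the lerp on the B channel (largest span, 140): t = (155 − 74) / (214 − 74) = 81/140 = 0.57857.
Check on R: (143 − 70)/(196 − 70) = 0.5794 ✓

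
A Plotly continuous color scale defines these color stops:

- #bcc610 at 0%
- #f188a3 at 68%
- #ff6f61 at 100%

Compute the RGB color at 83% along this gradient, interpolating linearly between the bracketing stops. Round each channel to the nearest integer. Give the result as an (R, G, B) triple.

83% lies between the 68% and 100% stops, so the local fraction is t = (83 − 68)/(100 − 68) = 15/32 ≈ 0.4688.
#f188a3 → (241, 136, 163); #ff6f61 → (255, 111, 97).
R = 241 + 0.4688 × (255 − 241) = 247.563 → 248
G = 136 + 0.4688 × (111 − 136) = 124.28 → 124
B = 163 + 0.4688 × (97 − 163) = 132.059 → 132

(248, 124, 132)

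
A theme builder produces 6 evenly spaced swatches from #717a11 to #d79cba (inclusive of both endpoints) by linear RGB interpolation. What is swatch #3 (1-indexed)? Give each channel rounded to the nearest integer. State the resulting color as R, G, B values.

With 6 swatches and endpoints inclusive, swatch 3 sits at t = (3 − 1)/(6 − 1) = 2/5 ≈ 0.4.
#717a11 → (113, 122, 17); #d79cba → (215, 156, 186).
R = 113 + 0.4 × (215 − 113) = 153.8 → 154
G = 122 + 0.4 × (156 − 122) = 135.6 → 136
B = 17 + 0.4 × (186 − 17) = 84.6 → 85

(154, 136, 85)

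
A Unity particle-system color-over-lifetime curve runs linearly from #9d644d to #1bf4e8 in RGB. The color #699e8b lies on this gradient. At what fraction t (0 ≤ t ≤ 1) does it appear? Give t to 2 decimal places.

Invert the lerp on the B channel (largest span, 155): t = (139 − 77) / (232 − 77) = 62/155 = 0.4.
Check on R: (105 − 157)/(27 − 157) = 0.4 ✓

0.40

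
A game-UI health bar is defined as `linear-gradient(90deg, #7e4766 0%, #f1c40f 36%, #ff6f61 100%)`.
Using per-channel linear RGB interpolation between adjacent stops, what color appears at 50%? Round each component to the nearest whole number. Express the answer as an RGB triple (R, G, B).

(244, 177, 33)

50% lies between the 36% and 100% stops, so the local fraction is t = (50 − 36)/(100 − 36) = 14/64 ≈ 0.2188.
#f1c40f → (241, 196, 15); #ff6f61 → (255, 111, 97).
R = 241 + 0.2188 × (255 − 241) = 244.063 → 244
G = 196 + 0.2188 × (111 − 196) = 177.402 → 177
B = 15 + 0.2188 × (97 − 15) = 32.942 → 33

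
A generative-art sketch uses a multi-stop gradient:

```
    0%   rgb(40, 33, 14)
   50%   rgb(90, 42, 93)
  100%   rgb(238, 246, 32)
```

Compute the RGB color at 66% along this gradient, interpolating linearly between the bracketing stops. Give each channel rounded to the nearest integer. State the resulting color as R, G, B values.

66% lies between the 50% and 100% stops, so the local fraction is t = (66 − 50)/(100 − 50) = 16/50 ≈ 0.32.
R = 90 + 0.32 × (238 − 90) = 137.36 → 137
G = 42 + 0.32 × (246 − 42) = 107.28 → 107
B = 93 + 0.32 × (32 − 93) = 73.48 → 73

(137, 107, 73)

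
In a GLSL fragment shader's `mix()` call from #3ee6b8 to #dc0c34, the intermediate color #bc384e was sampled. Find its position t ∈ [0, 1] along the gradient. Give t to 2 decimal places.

0.80

Invert the lerp on the G channel (largest span, 218): t = (56 − 230) / (12 − 230) = -174/-218 = 0.79817.
Check on R: (188 − 62)/(220 − 62) = 0.7975 ✓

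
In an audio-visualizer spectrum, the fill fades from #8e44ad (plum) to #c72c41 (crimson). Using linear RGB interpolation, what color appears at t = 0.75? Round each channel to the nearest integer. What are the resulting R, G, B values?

(185, 50, 92)

#8e44ad → (142, 68, 173); #c72c41 → (199, 44, 65).
R = 142 + 0.75 × (199 − 142) = 142 + 0.75 × 57 = 184.75 → 185
G = 68 + 0.75 × (44 − 68) = 68 + 0.75 × -24 = 50 → 50
B = 173 + 0.75 × (65 − 173) = 173 + 0.75 × -108 = 92 → 92
So the blended color is (185, 50, 92), about #b9325c.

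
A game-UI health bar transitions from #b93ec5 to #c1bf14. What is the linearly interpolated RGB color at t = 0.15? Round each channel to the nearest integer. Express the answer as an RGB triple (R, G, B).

#b93ec5 → (185, 62, 197); #c1bf14 → (193, 191, 20).
R = 185 + 0.15 × (193 − 185) = 185 + 0.15 × 8 = 186.2 → 186
G = 62 + 0.15 × (191 − 62) = 62 + 0.15 × 129 = 81.35 → 81
B = 197 + 0.15 × (20 − 197) = 197 + 0.15 × -177 = 170.45 → 170

(186, 81, 170)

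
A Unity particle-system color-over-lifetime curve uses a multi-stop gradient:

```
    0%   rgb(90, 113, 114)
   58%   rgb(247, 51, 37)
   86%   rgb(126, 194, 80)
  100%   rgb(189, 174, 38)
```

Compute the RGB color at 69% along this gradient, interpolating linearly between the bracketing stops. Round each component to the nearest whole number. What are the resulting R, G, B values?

(199, 107, 54)

69% lies between the 58% and 86% stops, so the local fraction is t = (69 − 58)/(86 − 58) = 11/28 ≈ 0.3929.
R = 247 + 0.3929 × (126 − 247) = 199.459 → 199
G = 51 + 0.3929 × (194 − 51) = 107.185 → 107
B = 37 + 0.3929 × (80 − 37) = 53.895 → 54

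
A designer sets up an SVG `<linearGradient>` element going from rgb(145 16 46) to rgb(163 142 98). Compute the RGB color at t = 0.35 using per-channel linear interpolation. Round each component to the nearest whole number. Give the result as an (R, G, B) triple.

R = 145 + 0.35 × (163 − 145) = 145 + 0.35 × 18 = 151.3 → 151
G = 16 + 0.35 × (142 − 16) = 16 + 0.35 × 126 = 60.1 → 60
B = 46 + 0.35 × (98 − 46) = 46 + 0.35 × 52 = 64.2 → 64

(151, 60, 64)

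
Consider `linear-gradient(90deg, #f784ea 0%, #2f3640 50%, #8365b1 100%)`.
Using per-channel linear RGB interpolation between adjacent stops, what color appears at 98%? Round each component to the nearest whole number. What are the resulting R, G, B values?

98% lies between the 50% and 100% stops, so the local fraction is t = (98 − 50)/(100 − 50) = 48/50 ≈ 0.96.
#2f3640 → (47, 54, 64); #8365b1 → (131, 101, 177).
R = 47 + 0.96 × (131 − 47) = 127.64 → 128
G = 54 + 0.96 × (101 − 54) = 99.12 → 99
B = 64 + 0.96 × (177 − 64) = 172.48 → 172

(128, 99, 172)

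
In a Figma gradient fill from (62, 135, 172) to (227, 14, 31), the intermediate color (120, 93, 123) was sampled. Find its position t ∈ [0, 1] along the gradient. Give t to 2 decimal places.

Invert the lerp on the R channel (largest span, 165): t = (120 − 62) / (227 − 62) = 58/165 = 0.35152.
Check on G: (93 − 135)/(14 − 135) = 0.3471 ✓

0.35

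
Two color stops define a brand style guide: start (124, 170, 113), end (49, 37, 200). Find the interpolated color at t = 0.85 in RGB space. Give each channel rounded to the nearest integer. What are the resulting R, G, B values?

R = 124 + 0.85 × (49 − 124) = 124 + 0.85 × -75 = 60.25 → 60
G = 170 + 0.85 × (37 − 170) = 170 + 0.85 × -133 = 56.95 → 57
B = 113 + 0.85 × (200 − 113) = 113 + 0.85 × 87 = 186.95 → 187

(60, 57, 187)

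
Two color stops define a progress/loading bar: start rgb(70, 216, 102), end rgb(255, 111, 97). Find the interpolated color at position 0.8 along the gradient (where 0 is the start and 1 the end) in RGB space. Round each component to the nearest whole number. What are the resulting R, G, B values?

R = 70 + 0.8 × (255 − 70) = 70 + 0.8 × 185 = 218 → 218
G = 216 + 0.8 × (111 − 216) = 216 + 0.8 × -105 = 132 → 132
B = 102 + 0.8 × (97 − 102) = 102 + 0.8 × -5 = 98 → 98

(218, 132, 98)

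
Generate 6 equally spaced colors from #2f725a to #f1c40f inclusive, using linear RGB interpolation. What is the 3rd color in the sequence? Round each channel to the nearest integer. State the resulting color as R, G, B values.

With 6 swatches and endpoints inclusive, swatch 3 sits at t = (3 − 1)/(6 − 1) = 2/5 ≈ 0.4.
#2f725a → (47, 114, 90); #f1c40f → (241, 196, 15).
R = 47 + 0.4 × (241 − 47) = 124.6 → 125
G = 114 + 0.4 × (196 − 114) = 146.8 → 147
B = 90 + 0.4 × (15 − 90) = 60 → 60

(125, 147, 60)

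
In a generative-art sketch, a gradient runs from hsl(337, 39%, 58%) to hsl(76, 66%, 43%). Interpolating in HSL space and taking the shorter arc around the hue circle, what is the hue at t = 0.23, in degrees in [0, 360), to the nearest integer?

0

Hue: 76 − 337 = -261°, but |-261| > 180 so the shorter arc goes the other way: Δh = -261 + 360 = 99°.
H = 337 + 0.23 × (99) = 359.77 → 360 → 360 mod 360 = 0°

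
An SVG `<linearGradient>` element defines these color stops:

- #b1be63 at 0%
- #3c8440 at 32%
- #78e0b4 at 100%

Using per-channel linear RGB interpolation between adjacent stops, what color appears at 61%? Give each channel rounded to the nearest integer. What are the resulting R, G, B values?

61% lies between the 32% and 100% stops, so the local fraction is t = (61 − 32)/(100 − 32) = 29/68 ≈ 0.4265.
#3c8440 → (60, 132, 64); #78e0b4 → (120, 224, 180).
R = 60 + 0.4265 × (120 − 60) = 85.59 → 86
G = 132 + 0.4265 × (224 − 132) = 171.238 → 171
B = 64 + 0.4265 × (180 − 64) = 113.474 → 113

(86, 171, 113)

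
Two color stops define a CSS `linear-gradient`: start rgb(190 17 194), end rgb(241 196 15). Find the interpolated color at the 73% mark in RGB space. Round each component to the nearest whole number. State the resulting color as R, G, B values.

(227, 148, 63)

73% corresponds to t = 0.73.
R = 190 + 0.73 × (241 − 190) = 190 + 0.73 × 51 = 227.23 → 227
G = 17 + 0.73 × (196 − 17) = 17 + 0.73 × 179 = 147.67 → 148
B = 194 + 0.73 × (15 − 194) = 194 + 0.73 × -179 = 63.33 → 63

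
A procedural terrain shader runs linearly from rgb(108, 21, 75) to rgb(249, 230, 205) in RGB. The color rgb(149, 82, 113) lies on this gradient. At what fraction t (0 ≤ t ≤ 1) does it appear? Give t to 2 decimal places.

Invert the lerp on the G channel (largest span, 209): t = (82 − 21) / (230 − 21) = 61/209 = 0.29187.
Check on R: (149 − 108)/(249 − 108) = 0.2908 ✓

0.29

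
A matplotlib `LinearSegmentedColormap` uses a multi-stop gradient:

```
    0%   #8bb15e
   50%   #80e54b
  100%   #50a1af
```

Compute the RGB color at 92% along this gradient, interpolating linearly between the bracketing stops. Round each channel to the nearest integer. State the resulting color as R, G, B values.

92% lies between the 50% and 100% stops, so the local fraction is t = (92 − 50)/(100 − 50) = 42/50 ≈ 0.84.
#80e54b → (128, 229, 75); #50a1af → (80, 161, 175).
R = 128 + 0.84 × (80 − 128) = 87.68 → 88
G = 229 + 0.84 × (161 − 229) = 171.88 → 172
B = 75 + 0.84 × (175 − 75) = 159 → 159

(88, 172, 159)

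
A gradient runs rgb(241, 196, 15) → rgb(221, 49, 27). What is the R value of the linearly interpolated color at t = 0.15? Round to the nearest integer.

238

R = 241 + 0.15 × (221 − 241) = 238 → 238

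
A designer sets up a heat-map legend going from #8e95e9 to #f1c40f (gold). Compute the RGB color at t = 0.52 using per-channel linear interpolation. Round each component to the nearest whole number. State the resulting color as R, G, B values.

(193, 173, 120)

#8e95e9 → (142, 149, 233); #f1c40f → (241, 196, 15).
R = 142 + 0.52 × (241 − 142) = 142 + 0.52 × 99 = 193.48 → 193
G = 149 + 0.52 × (196 − 149) = 149 + 0.52 × 47 = 173.44 → 173
B = 233 + 0.52 × (15 − 233) = 233 + 0.52 × -218 = 119.64 → 120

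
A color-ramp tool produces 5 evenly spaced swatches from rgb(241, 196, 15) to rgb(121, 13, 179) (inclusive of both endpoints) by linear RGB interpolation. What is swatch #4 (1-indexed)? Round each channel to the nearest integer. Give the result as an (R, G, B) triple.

With 5 swatches and endpoints inclusive, swatch 4 sits at t = (4 − 1)/(5 − 1) = 3/4 ≈ 0.75.
R = 241 + 0.75 × (121 − 241) = 151 → 151
G = 196 + 0.75 × (13 − 196) = 58.75 → 59
B = 15 + 0.75 × (179 − 15) = 138 → 138

(151, 59, 138)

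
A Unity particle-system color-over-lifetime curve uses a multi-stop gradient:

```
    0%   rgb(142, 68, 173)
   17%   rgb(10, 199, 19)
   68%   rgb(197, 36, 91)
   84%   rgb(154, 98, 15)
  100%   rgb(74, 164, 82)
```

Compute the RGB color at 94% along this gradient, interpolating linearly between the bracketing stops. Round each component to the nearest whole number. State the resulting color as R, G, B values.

(104, 139, 57)

94% lies between the 84% and 100% stops, so the local fraction is t = (94 − 84)/(100 − 84) = 10/16 ≈ 0.625.
R = 154 + 0.625 × (74 − 154) = 104 → 104
G = 98 + 0.625 × (164 − 98) = 139.25 → 139
B = 15 + 0.625 × (82 − 15) = 56.875 → 57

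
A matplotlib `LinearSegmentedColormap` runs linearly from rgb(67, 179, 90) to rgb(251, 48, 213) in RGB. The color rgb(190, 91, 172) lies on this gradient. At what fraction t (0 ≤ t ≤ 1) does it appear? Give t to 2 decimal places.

0.67

Invert the lerp on the R channel (largest span, 184): t = (190 − 67) / (251 − 67) = 123/184 = 0.66848.
Check on G: (91 − 179)/(48 − 179) = 0.6718 ✓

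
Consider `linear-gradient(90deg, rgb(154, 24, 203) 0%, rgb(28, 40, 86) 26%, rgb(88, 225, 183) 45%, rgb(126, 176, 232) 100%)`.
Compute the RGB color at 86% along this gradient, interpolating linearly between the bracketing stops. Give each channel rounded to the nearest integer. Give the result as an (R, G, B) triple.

(116, 188, 220)

86% lies between the 45% and 100% stops, so the local fraction is t = (86 − 45)/(100 − 45) = 41/55 ≈ 0.7455.
R = 88 + 0.7455 × (126 − 88) = 116.329 → 116
G = 225 + 0.7455 × (176 − 225) = 188.47 → 188
B = 183 + 0.7455 × (232 − 183) = 219.53 → 220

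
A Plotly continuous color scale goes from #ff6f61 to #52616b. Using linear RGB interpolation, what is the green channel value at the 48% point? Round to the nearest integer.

104

G₁ = 111 (from #ff6f61), G₂ = 97 (from #52616b).
G = 111 + 0.48 × (97 − 111) = 104.28 → 104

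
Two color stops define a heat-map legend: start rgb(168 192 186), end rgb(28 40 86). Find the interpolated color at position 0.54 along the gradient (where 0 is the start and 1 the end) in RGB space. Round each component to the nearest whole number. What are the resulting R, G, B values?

R = 168 + 0.54 × (28 − 168) = 168 + 0.54 × -140 = 92.4 → 92
G = 192 + 0.54 × (40 − 192) = 192 + 0.54 × -152 = 109.92 → 110
B = 186 + 0.54 × (86 − 186) = 186 + 0.54 × -100 = 132 → 132
So the blended color is (92, 110, 132), about #5c6e84.

(92, 110, 132)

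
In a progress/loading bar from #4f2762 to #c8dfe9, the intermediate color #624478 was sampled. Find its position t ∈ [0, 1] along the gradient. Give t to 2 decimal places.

0.16

Invert the lerp on the G channel (largest span, 184): t = (68 − 39) / (223 − 39) = 29/184 = 0.15761.
Check on R: (98 − 79)/(200 − 79) = 0.157 ✓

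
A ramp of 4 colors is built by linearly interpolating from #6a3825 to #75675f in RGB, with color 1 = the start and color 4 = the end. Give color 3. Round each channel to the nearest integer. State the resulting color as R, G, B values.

With 4 swatches and endpoints inclusive, swatch 3 sits at t = (3 − 1)/(4 − 1) = 2/3 ≈ 0.6667.
#6a3825 → (106, 56, 37); #75675f → (117, 103, 95).
R = 106 + 0.6667 × (117 − 106) = 113.334 → 113
G = 56 + 0.6667 × (103 − 56) = 87.335 → 87
B = 37 + 0.6667 × (95 − 37) = 75.669 → 76

(113, 87, 76)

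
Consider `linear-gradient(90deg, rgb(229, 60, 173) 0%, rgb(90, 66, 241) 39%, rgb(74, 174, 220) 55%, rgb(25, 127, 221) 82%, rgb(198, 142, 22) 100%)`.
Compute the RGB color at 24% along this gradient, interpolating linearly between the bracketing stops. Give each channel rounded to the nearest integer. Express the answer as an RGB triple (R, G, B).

(143, 64, 215)

24% lies between the 0% and 39% stops, so the local fraction is t = (24 − 0)/(39 − 0) = 24/39 ≈ 0.6154.
R = 229 + 0.6154 × (90 − 229) = 143.459 → 143
G = 60 + 0.6154 × (66 − 60) = 63.692 → 64
B = 173 + 0.6154 × (241 − 173) = 214.847 → 215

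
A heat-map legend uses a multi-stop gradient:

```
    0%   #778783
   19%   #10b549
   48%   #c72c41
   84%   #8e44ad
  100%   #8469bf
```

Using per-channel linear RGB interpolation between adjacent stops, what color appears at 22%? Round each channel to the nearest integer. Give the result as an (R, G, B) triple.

(35, 167, 72)

22% lies between the 19% and 48% stops, so the local fraction is t = (22 − 19)/(48 − 19) = 3/29 ≈ 0.1034.
#10b549 → (16, 181, 73); #c72c41 → (199, 44, 65).
R = 16 + 0.1034 × (199 − 16) = 34.922 → 35
G = 181 + 0.1034 × (44 − 181) = 166.834 → 167
B = 73 + 0.1034 × (65 − 73) = 72.173 → 72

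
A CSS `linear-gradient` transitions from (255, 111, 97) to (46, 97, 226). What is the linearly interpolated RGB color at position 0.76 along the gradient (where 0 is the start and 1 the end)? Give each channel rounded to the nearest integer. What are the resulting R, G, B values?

R = 255 + 0.76 × (46 − 255) = 255 + 0.76 × -209 = 96.16 → 96
G = 111 + 0.76 × (97 − 111) = 111 + 0.76 × -14 = 100.36 → 100
B = 97 + 0.76 × (226 − 97) = 97 + 0.76 × 129 = 195.04 → 195

(96, 100, 195)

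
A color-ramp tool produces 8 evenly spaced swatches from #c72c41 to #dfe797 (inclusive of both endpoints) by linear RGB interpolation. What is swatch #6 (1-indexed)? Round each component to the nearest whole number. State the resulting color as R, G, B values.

(216, 178, 126)

With 8 swatches and endpoints inclusive, swatch 6 sits at t = (6 − 1)/(8 − 1) = 5/7 ≈ 0.7143.
#c72c41 → (199, 44, 65); #dfe797 → (223, 231, 151).
R = 199 + 0.7143 × (223 − 199) = 216.143 → 216
G = 44 + 0.7143 × (231 − 44) = 177.574 → 178
B = 65 + 0.7143 × (151 − 65) = 126.43 → 126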